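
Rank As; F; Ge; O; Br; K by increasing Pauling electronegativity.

K < Ge < As < Br < O < F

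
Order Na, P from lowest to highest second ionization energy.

Consider each +1 ion: Na⁺ is the bare [Ne] core; P⁺ still has 4 valence electrons.
Pulling an electron out of a noble-gas core costs far more than removing a remaining valence electron, so Na sits at the high end of IE_2.
The numbers (kJ/mol): Na 4562, P 1907.
So the second ionization energies run P < Na.

P, Na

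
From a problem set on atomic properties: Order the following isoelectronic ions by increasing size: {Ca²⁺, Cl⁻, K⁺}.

All of these have 18 electrons, so size is governed by nuclear charge alone: the more protons, the stronger the pull on the same electron cloud, and the smaller the ion.
Nuclear charges: Ca²⁺ (Z=20), K⁺ (Z=19), Cl⁻ (Z=17).
Smallest to largest: Ca²⁺ < K⁺ < Cl⁻.

Ca²⁺ < K⁺ < Cl⁻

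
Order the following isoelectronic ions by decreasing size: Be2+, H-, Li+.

All of these have 2 electrons, so size is governed by nuclear charge alone: the more protons, the stronger the pull on the same electron cloud, and the smaller the ion.
Nuclear charges: Be2+ (Z=4), Li+ (Z=3), H- (Z=1).
Largest to smallest: H- > Li+ > Be2+.

H- > Li+ > Be2+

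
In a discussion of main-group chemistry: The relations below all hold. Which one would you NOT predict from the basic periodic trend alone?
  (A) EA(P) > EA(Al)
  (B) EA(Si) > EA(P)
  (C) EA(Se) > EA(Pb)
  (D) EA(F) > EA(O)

The general trend: electron affinity increases across a period and decreases down a group.
(A) P (period 3, group 15) vs Al (period 3, group 13): the stated order agrees with the simple trend.
(B) Si (period 3, group 14) vs P (period 3, group 15): the stated order contradicts the simple trend.
(C) Se (period 4, group 16) vs Pb (period 6, group 14): the stated order agrees with the simple trend.
(D) F (period 2, group 17) vs O (period 2, group 16): the stated order agrees with the simple trend.
The exception is (B): adding an electron to P's half-filled 3p³ is unfavourable, so Si (3p²) has the more exothermic EA.

(B)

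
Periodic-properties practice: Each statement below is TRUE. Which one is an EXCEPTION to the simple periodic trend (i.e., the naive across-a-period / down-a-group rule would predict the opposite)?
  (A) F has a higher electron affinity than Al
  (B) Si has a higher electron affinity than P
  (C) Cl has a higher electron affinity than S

(B)

The general trend: electron affinity increases across a period and decreases down a group.
(A) F (period 2, group 17) vs Al (period 3, group 13): the stated order agrees with the simple trend.
(B) Si (period 3, group 14) vs P (period 3, group 15): the stated order contradicts the simple trend.
(C) Cl (period 3, group 17) vs S (period 3, group 16): the stated order agrees with the simple trend.
The exception is (B): adding an electron to P's half-filled 3p³ is unfavourable, so Si (3p²) has the more exothermic EA.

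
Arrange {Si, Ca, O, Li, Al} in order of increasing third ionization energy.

Al < Si < Ca < O < Li

Consider each +2 ion: Si²⁺ still has 2 valence electrons; Ca²⁺ is the bare [Ar] core; O²⁺ still has 4 valence electrons; Li²⁺ is already 1 electron into the core; Al²⁺ still has 1 valence electron.
Usually core removal costs more than valence removal, but here the competition is close: a tightly held n=2 valence electron can cost more to remove than an n=3 core electron, so the actual values have to decide it.
Valence configurations: Si²⁺ [Ne]3s², O²⁺ [He]2s²2p², Al²⁺ [Ne]3s¹.
The numbers (kJ/mol): Si 3232, Ca 4912, O 5300, Li 11815, Al 2745.
Hence IE_3: Al < Si < Ca < O < Li.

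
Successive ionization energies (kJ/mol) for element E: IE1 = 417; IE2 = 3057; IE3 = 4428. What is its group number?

Group 1

Look for the largest jump between consecutive ionization energies: IE2/IE1 ≈ 7.3, far larger than any earlier ratio.
That jump marks the point where a core electron is being removed. So the atom has 1 valence electron.
A main-group element with 1 valence electron is in group 1.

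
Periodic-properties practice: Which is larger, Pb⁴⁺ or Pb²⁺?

Pb²⁺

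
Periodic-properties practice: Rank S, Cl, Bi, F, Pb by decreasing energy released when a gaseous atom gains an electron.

Cl, F, S, Bi, Pb

Electron affinity generally becomes more exothermic across a period toward the halogens and less exothermic down a group.
These span different periods and groups, so the two trends combine.
Bi > Pb: Bi lies to the right of Pb in period 6, so the across-period effect alone puts Bi higher.
S > Bi: both effects reinforce here, so S is clearly the higher of the two.
F > S: both effects reinforce here, so F is clearly the higher of the two.
Cl > F: this pair runs against the simple trend — see the exception note.
Note the exception: Cl has a higher electron affinity than F, contrary to the simple trend — F's small 2p subshell makes the incoming electron feel strong e⁻–e⁻ repulsion, so Cl actually releases more energy on gaining an electron.
Approximate values (kJ/mol): F 328, S 200, Cl 349, Pb 35, Bi 91.
So from highest to lowest: Cl > F > S > Bi > Pb.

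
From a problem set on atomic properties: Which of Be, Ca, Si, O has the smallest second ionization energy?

Ca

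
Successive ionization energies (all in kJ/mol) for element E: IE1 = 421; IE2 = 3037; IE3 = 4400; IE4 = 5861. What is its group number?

Look for the largest jump between consecutive ionization energies: IE2/IE1 ≈ 7.2, far larger than any earlier ratio.
That jump marks the point where a core electron is being removed. So the atom has 1 valence electron.
A main-group element with 1 valence electron is in group 1.

Group 1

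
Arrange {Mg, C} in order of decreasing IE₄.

After 3 electrons have been removed, what remains? Mg³⁺ is already 1 electron into the core; C³⁺ still has 1 valence electron.
Core electrons are held far more tightly than valence electrons, so Mg tops the IE_4 order.
Approximate IE_4 values (kJ/mol): Mg 10543, C 6223.
Hence IE_4: C < Mg.

Mg, C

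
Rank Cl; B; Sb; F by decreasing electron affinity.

B is in period 2, group 13; F is in period 2, group 17; Cl is in period 3, group 17; Sb is in period 5, group 15.
Adding an electron releases more energy for atoms nearer the top right (short of the noble gases).
These span different periods and groups, so the two trends combine.
Sb > B: the two effects oppose for this pair; the across-period effect wins (103 vs 27 kJ/mol).
F > Sb: relative to Sb, both the across-period and down-group shifts push F's electron affinity up.
Cl > F: this pair runs against the simple trend — see the exception note.
Note the exception: Cl has a higher electron affinity than F, contrary to the simple trend — F's small 2p subshell makes the incoming electron feel strong e⁻–e⁻ repulsion, so Cl actually releases more energy on gaining an electron.
For reference (kJ/mol): B 27, F 328, Cl 349, Sb 103.
So from highest to lowest: Cl > F > Sb > B.

Cl > F > Sb > B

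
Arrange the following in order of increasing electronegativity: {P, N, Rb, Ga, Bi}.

Rb, Ga, Bi, P, N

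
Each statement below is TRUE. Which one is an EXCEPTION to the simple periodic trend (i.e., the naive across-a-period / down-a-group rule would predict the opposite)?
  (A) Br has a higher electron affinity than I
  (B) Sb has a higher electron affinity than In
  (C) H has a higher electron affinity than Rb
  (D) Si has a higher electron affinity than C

(D)

The general trend: electron affinity increases across a period and decreases down a group.
(A) Br (period 4, group 17) vs I (period 5, group 17): the stated order agrees with the simple trend.
(B) Sb (period 5, group 15) vs In (period 5, group 13): the stated order agrees with the simple trend.
(C) H (period 1, group 1) vs Rb (period 5, group 1): the stated order agrees with the simple trend.
(D) Si (period 3, group 14) vs C (period 2, group 14): the stated order contradicts the simple trend.
The exception is (D): Si's larger, more diffuse 3p orbitals accept an added electron slightly more readily than C's compact 2p.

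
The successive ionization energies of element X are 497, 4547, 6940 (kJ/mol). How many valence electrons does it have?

1

Look for the largest jump between consecutive ionization energies: IE2/IE1 ≈ 9.1, far larger than any earlier ratio.
That jump marks the point where a core electron is being removed. So the atom has 1 valence electron.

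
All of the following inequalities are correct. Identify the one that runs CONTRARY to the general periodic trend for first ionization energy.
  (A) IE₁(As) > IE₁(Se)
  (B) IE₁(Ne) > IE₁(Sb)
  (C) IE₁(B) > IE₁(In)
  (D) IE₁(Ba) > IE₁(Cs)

(A)

The general trend: first ionization energy increases across a period and decreases down a group.
(A) As (period 4, group 15) vs Se (period 4, group 16): the stated order contradicts the simple trend.
(B) Ne (period 2, group 18) vs Sb (period 5, group 15): the stated order agrees with the simple trend.
(C) B (period 2, group 13) vs In (period 5, group 13): the stated order agrees with the simple trend.
(D) Ba (period 6, group 2) vs Cs (period 6, group 1): the stated order agrees with the simple trend.
The exception is (A): Se (4p⁴) ionizes more easily than half-filled As (4p³).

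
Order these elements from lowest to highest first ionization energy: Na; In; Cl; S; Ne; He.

He is in period 1, group 18; Ne is in period 2, group 18; Na is in period 3, group 1; S is in period 3, group 16; Cl is in period 3, group 17; In is in period 5, group 13.
IE₁ increases left→right with effective nuclear charge and decreases top→bottom as the valence shell moves farther out.
Here both period and group differ, so the two effects have to be weighed against each other.
In > Na: period and group pull opposite ways; the across-period shift dominates (558 vs 496 kJ/mol).
S > In: relative to In, both the across-period and down-group shifts push S's first ionization energy up.
Cl > S: Cl lies to the right of S in period 3, so the across-period effect alone puts Cl higher.
Ne > Cl: relative to Cl, both the across-period and down-group shifts push Ne's first ionization energy up.
He > Ne: they share group 18; the group trend gives He the larger value.
Tabulated first ionization energy (kJ/mol): He 2372, Ne 2081, Na 496, S 1000, Cl 1251, In 558.
So from lowest to highest: Na < In < S < Cl < Ne < He.

Na, In, S, Cl, Ne, He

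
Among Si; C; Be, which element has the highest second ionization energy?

C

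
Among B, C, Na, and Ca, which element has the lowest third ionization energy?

B

IE_3 is the cost of taking one more electron from the +2 cation: B²⁺ still has 1 valence electron; C²⁺ still has 2 valence electrons; Na²⁺ is already 1 electron into the core; Ca²⁺ is the bare [Ar] core.
Pulling an electron out of a noble-gas core costs far more than removing a remaining valence electron, so Ca and Na sit at the high end of IE_3.
Valence configurations: B²⁺ [He]2s¹, C²⁺ [He]2s².
Approximate IE_3 values (kJ/mol): B 3660, C 4620, Na 6910, Ca 4912.
Overall IE_3 order: B < C < Ca < Na.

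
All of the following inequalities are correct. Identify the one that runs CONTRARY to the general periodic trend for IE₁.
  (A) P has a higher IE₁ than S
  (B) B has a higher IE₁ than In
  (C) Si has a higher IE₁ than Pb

The general trend: IE₁ increases across a period and decreases down a group.
(A) P (period 3, group 15) vs S (period 3, group 16): the stated order contradicts the simple trend.
(B) B (period 2, group 13) vs In (period 5, group 13): the stated order agrees with the simple trend.
(C) Si (period 3, group 14) vs Pb (period 6, group 14): the stated order agrees with the simple trend.
The exception is (A): S (3p⁴) ionizes more easily than half-filled P (3p³) because the paired 3p electron in S is pushed out by e⁻–e⁻ repulsion.

(A)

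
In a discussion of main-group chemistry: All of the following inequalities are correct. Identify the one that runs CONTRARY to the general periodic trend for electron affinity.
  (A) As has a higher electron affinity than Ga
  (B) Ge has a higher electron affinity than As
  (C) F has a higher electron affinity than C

The general trend: electron affinity increases across a period and decreases down a group.
(A) As (period 4, group 15) vs Ga (period 4, group 13): the stated order agrees with the simple trend.
(B) Ge (period 4, group 14) vs As (period 4, group 15): the stated order contradicts the simple trend.
(C) F (period 2, group 17) vs C (period 2, group 14): the stated order agrees with the simple trend.
The exception is (B): adding an electron to As's half-filled 4p³ is unfavourable, so Ge (4p²) has the more exothermic EA.

(B)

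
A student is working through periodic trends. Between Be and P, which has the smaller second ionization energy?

Be

Consider each +1 ion: Be⁺ still has 1 valence electron; P⁺ still has 4 valence electrons.
All are still removing valence electrons, so compare the +1 ions as you would atoms: IE_2 generally rises across a period (higher Z_eff) and falls down a group (larger shell), subject to the usual subshell exceptions.
Valence configurations: Be⁺ [He]2s¹, P⁺ [Ne]3s²3p².
Tabulated IE_2 (kJ/mol): Be 1757, P 1907.
Hence IE_2: Be < P.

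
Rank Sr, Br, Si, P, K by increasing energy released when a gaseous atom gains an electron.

Electron affinity generally becomes more exothermic across a period toward the halogens and less exothermic down a group.
Neither a single period nor a single group — weigh both effects.
K > Sr: period and group pull opposite ways; the down-group shift dominates (48 vs 5 kJ/mol).
P > K: both effects reinforce here, so P is clearly the higher of the two.
Si > P: this pair runs against the simple trend — see the exception note.
Br > Si: the two effects oppose for this pair; the across-period effect wins (325 vs 134 kJ/mol).
Note the exception: Si has a higher electron affinity than P, contrary to the simple trend — adding an electron to P's half-filled 3p³ is unfavourable, so Si (3p²) has the more exothermic EA.
For reference (kJ/mol): Si 134, P 72, K 48, Br 325, Sr 5.
So from lowest to highest: Sr < K < P < Si < Br.

Sr < K < P < Si < Br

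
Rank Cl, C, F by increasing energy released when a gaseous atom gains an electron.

C is in period 2, group 14; F is in period 2, group 17; Cl is in period 3, group 17.
EA tends to increase across a period and decrease down a group, though the pattern is less regular than for IE or radius.
These span different periods and groups, so the two trends combine.
F > C: F lies to the right of C in period 2, so the across-period effect alone puts F higher.
Cl > F: this pair runs against the simple trend — see the exception note.
Note the exception: Cl has a higher electron affinity than F, contrary to the simple trend — F's small 2p subshell makes the incoming electron feel strong e⁻–e⁻ repulsion, so Cl actually releases more energy on gaining an electron.
Approximate values (kJ/mol): C 122, F 328, Cl 349.
So from lowest to highest: C < F < Cl.

C, F, Cl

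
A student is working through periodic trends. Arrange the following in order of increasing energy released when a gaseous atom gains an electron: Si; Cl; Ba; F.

EA tends to increase across a period and decrease down a group, though the pattern is less regular than for IE or radius.
Neither a single period nor a single group — weigh both effects.
Si > Ba: both effects reinforce here, so Si is clearly the higher of the two.
F > Si: both effects reinforce here, so F is clearly the higher of the two.
Cl > F: this pair runs against the simple trend — see the exception note.
Note the exception: Cl has a higher electron affinity than F, contrary to the simple trend — F's small 2p subshell makes the incoming electron feel strong e⁻–e⁻ repulsion, so Cl actually releases more energy on gaining an electron.
Tabulated electron affinity (kJ/mol): F 328, Si 134, Cl 349, Ba 14.
So from lowest to highest: Ba < Si < F < Cl.

Ba, Si, F, Cl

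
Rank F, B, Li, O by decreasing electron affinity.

F, O, Li, B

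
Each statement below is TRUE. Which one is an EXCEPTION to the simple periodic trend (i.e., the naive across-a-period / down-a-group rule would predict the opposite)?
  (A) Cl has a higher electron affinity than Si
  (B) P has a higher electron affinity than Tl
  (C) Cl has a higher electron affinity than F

The general trend: electron affinity increases across a period and decreases down a group.
(A) Cl (period 3, group 17) vs Si (period 3, group 14): the stated order agrees with the simple trend.
(B) P (period 3, group 15) vs Tl (period 6, group 13): the stated order agrees with the simple trend.
(C) Cl (period 3, group 17) vs F (period 2, group 17): the stated order contradicts the simple trend.
The exception is (C): F's small 2p subshell makes the incoming electron feel strong e⁻–e⁻ repulsion, so Cl actually releases more energy on gaining an electron.

(C)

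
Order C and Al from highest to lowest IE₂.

After 1 electron has been removed, what remains? C⁺ still has 3 valence electrons; Al⁺ still has 2 valence electrons.
All are still removing valence electrons, so compare the +1 ions as you would atoms: IE_2 generally rises across a period (higher Z_eff) and falls down a group (larger shell), subject to the usual subshell exceptions.
Valence configurations: C⁺ [He]2s²2p¹, Al⁺ [Ne]3s².
Tabulated IE_2 (kJ/mol): C 2353, Al 1817.
Hence IE_2: Al < C.

C > Al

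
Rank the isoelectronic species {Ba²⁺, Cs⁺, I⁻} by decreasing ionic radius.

All of these have 54 electrons, so size is governed by nuclear charge alone: the more protons, the stronger the pull on the same electron cloud, and the smaller the ion.
Nuclear charges: Ba²⁺ (Z=56), Cs⁺ (Z=55), I⁻ (Z=53).
Largest to smallest: I⁻ > Cs⁺ > Ba²⁺.

I⁻, Cs⁺, Ba²⁺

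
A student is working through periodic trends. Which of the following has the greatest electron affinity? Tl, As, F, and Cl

F is in period 2, group 17; Cl is in period 3, group 17; As is in period 4, group 15; Tl is in period 6, group 13.
Atoms with high Z_eff and room in the valence shell (especially the halogens) have the most exothermic electron affinities.
These span different periods and groups, so the two trends combine.
As > Tl: relative to Tl, both the across-period and down-group shifts push As's electron affinity up.
F > As: both effects reinforce here, so F is clearly the higher of the two.
Cl > F: this pair runs against the simple trend — see the exception note.
Note the exception: Cl has a higher electron affinity than F, contrary to the simple trend — F's small 2p subshell makes the incoming electron feel strong e⁻–e⁻ repulsion, so Cl actually releases more energy on gaining an electron.
For reference (kJ/mol): F 328, Cl 349, As 78, Tl 19.
The greatest electron affinity among these belongs to Cl.

Cl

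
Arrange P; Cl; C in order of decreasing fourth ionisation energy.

The fourth ionization energy removes an electron from the +3 ion. For each element: P³⁺ still has 2 valence electrons; Cl³⁺ still has 4 valence electrons; C³⁺ still has 1 valence electron.
All are still removing valence electrons, so compare the +3 ions as you would atoms: IE_4 generally rises across a period (higher Z_eff) and falls down a group (larger shell), subject to the usual subshell exceptions.
Valence configurations: P³⁺ [Ne]3s², Cl³⁺ [Ne]3s²3p², C³⁺ [He]2s¹.
Approximate IE_4 values (kJ/mol): P 4964, Cl 5159, C 6223.
Hence IE_4: P < Cl < C.

C > Cl > P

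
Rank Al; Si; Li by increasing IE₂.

Si < Al < Li

IE_2 is the cost of taking one more electron from the +1 cation: Al⁺ still has 2 valence electrons; Si⁺ still has 3 valence electrons; Li⁺ is the bare [He] core.
Pulling an electron out of a noble-gas core costs far more than removing a remaining valence electron, so Li sits at the high end of IE_2.
Valence configurations: Al⁺ [Ne]3s², Si⁺ [Ne]3s²3p¹.
Si⁺ loses a lone 3p electron whereas Al⁺ must break into a filled 3s² pair, so IE_2(Al) > IE_2(Si) even though Si has the higher nuclear charge.
Approximate IE_2 values (kJ/mol): Al 1817, Si 1577, Li 7298.
Hence IE_2: Si < Al < Li.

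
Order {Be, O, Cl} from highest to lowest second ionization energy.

IE_2 is the cost of taking one more electron from the +1 cation: Be⁺ still has 1 valence electron; O⁺ still has 5 valence electrons; Cl⁺ still has 6 valence electrons.
All are still removing valence electrons, so compare the +1 ions as you would atoms: IE_2 generally rises across a period (higher Z_eff) and falls down a group (larger shell), subject to the usual subshell exceptions.
Valence configurations: Be⁺ [He]2s¹, O⁺ [He]2s²2p³, Cl⁺ [Ne]3s²3p⁴.
Tabulated IE_2 (kJ/mol): Be 1757, O 3388, Cl 2298.
Hence IE_2: Be < Cl < O.

O > Cl > Be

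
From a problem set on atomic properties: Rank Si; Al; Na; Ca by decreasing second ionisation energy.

Na > Al > Si > Ca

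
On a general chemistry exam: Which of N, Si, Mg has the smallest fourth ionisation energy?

Si

The fourth ionization energy removes an electron from the +3 ion. For each element: N³⁺ still has 2 valence electrons; Si³⁺ still has 1 valence electron; Mg³⁺ is already 1 electron into the core.
Pulling an electron out of a noble-gas core costs far more than removing a remaining valence electron, so Mg sits at the high end of IE_4.
Valence configurations: N³⁺ [He]2s², Si³⁺ [Ne]3s¹.
Tabulated IE_4 (kJ/mol): N 7475, Si 4356, Mg 10543.
Putting it together, IE_4: Si < N < Mg.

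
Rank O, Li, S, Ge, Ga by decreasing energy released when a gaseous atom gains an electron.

Li is in period 2, group 1; O is in period 2, group 16; S is in period 3, group 16; Ga is in period 4, group 13; Ge is in period 4, group 14.
Atoms with high Z_eff and room in the valence shell (especially the halogens) have the most exothermic electron affinities.
Neither a single period nor a single group — weigh both effects.
Li > Ga: period and group pull opposite ways; the down-group shift dominates (60 vs 29 kJ/mol).
Ge > Li: the two effects oppose for this pair; the across-period effect wins (119 vs 60 kJ/mol).
O > Ge: both effects reinforce here, so O is clearly the higher of the two.
S > O: this pair runs against the simple trend — see the exception note.
Note the exception: S has a higher electron affinity than O, contrary to the simple trend — the compact 2p subshell of O repels the added electron more than S's larger 3p does.
Approximate values (kJ/mol): Li 60, O 141, S 200, Ga 29, Ge 119.
So from highest to lowest: S > O > Ge > Li > Ga.

S, O, Ge, Li, Ga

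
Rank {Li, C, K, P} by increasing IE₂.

P < C < K < Li

IE_2 is the cost of taking one more electron from the +1 cation: Li⁺ is the bare [He] core; C⁺ still has 3 valence electrons; K⁺ is the bare [Ar] core; P⁺ still has 4 valence electrons.
Pulling an electron out of a noble-gas core costs far more than removing a remaining valence electron, so K and Li sit at the high end of IE_2.
Valence configurations: C⁺ [He]2s²2p¹, P⁺ [Ne]3s²3p².
Tabulated IE_2 (kJ/mol): Li 7298, C 2353, K 3052, P 1907.
Hence IE_2: P < C < K < Li.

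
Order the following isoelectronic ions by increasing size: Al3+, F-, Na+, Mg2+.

All of these have 10 electrons, so size is governed by nuclear charge alone: the more protons, the stronger the pull on the same electron cloud, and the smaller the ion.
Nuclear charges: Al3+ (Z=13), Mg2+ (Z=12), Na+ (Z=11), F- (Z=9).
Smallest to largest: Al3+ < Mg2+ < Na+ < F-.

Al3+, Mg2+, Na+, F-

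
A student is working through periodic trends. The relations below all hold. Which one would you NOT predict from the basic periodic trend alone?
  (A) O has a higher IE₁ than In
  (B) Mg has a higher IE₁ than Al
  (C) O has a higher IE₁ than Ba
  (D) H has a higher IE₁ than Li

(B)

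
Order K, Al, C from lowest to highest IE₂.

After 1 electron has been removed, what remains? K⁺ is the bare [Ar] core; Al⁺ still has 2 valence electrons; C⁺ still has 3 valence electrons.
Breaking into a closed-shell core is much more expensive than removing a leftover valence electron — K has the largest IE_2 here.
Valence configurations: Al⁺ [Ne]3s², C⁺ [He]2s²2p¹.
The numbers (kJ/mol): K 3052, Al 1817, C 2353.
Overall IE_2 order: Al < C < K.

Al < C < K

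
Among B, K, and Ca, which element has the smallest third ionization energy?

The third ionization energy removes an electron from the +2 ion. For each element: B²⁺ still has 1 valence electron; K²⁺ is already 1 electron into the core; Ca²⁺ is the bare [Ar] core.
Breaking into a closed-shell core is much more expensive than removing a leftover valence electron — K and Ca have the largest IE_3 here.
Tabulated IE_3 (kJ/mol): B 3660, K 4420, Ca 4912.
Overall IE_3 order: B < K < Ca.

B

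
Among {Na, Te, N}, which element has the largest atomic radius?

N is in period 2, group 15; Na is in period 3, group 1; Te is in period 5, group 16.
Moving right in a period, electrons are added to the same shell under a stronger nuclear pull, so atoms get smaller; moving down, a new shell is opened and atoms get larger.
Neither a single period nor a single group — weigh both effects.
Te > N: the two effects oppose for this pair; the down-group effect wins (136 vs 71 pm).
Na > Te: the two effects oppose for this pair; the across-period effect wins (155 vs 136 pm).
Tabulated atomic radius (pm): N 71, Na 155, Te 136.
The largest atomic radius among these belongs to Na.

Na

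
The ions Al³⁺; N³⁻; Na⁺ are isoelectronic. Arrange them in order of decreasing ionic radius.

All of these have 10 electrons, so size is governed by nuclear charge alone: the more protons, the stronger the pull on the same electron cloud, and the smaller the ion.
Nuclear charges: Al³⁺ (Z=13), Na⁺ (Z=11), N³⁻ (Z=7).
Largest to smallest: N³⁻ > Na⁺ > Al³⁺.

N³⁻, Na⁺, Al³⁺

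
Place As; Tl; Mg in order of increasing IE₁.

Mg is in period 3, group 2; As is in period 4, group 15; Tl is in period 6, group 13.
Removing the outermost electron gets harder across a period and easier down a group.
Neither a single period nor a single group — weigh both effects.
Mg > Tl: period and group pull opposite ways; the down-group shift dominates (738 vs 589 kJ/mol).
As > Mg: period and group pull opposite ways; the across-period shift dominates (947 vs 738 kJ/mol).
Tabulated first ionization energy (kJ/mol): Mg 738, As 947, Tl 589.
So from lowest to highest: Tl < Mg < As.

Tl, Mg, As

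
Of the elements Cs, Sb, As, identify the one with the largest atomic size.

Atomic radius shrinks across a period as nuclear charge pulls the same shell inward, and grows down a group as new shells are added.
These span different periods and groups, so the two trends combine.
Sb > As: they share group 15; the group trend gives Sb the larger value.
Cs > Sb: both effects reinforce here, so Cs is clearly the larger of the two.
For reference (pm): As 121, Sb 140, Cs 232.
The largest atomic size among these belongs to Cs.

Cs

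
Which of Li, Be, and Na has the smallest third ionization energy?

Na

IE_3 is the cost of taking one more electron from the +2 cation: Li²⁺ is already 1 electron into the core; Be²⁺ is the bare [He] core; Na²⁺ is already 1 electron into the core.
All of these are removing an electron from a noble-gas core or deeper; the smaller core (lower principal quantum number) is held far more tightly, and within a period the higher nuclear charge binds the same core more tightly.
Approximate IE_3 values (kJ/mol): Li 11815, Be 14849, Na 6910.
Hence IE_3: Na < Li < Be.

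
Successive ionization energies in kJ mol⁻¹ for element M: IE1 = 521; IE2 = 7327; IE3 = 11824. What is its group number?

Look for the largest jump between consecutive ionization energies: IE2/IE1 ≈ 14.1, far larger than any earlier ratio.
That jump marks the point where a core electron is being removed. So the atom has 1 valence electron.
A main-group element with 1 valence electron is in group 1.

Group 1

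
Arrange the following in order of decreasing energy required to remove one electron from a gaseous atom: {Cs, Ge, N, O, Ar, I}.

N is in period 2, group 15; O is in period 2, group 16; Ar is in period 3, group 18; Ge is in period 4, group 14; I is in period 5, group 17; Cs is in period 6, group 1.
Removing the outermost electron gets harder across a period and easier down a group.
Here both period and group differ, so the two effects have to be weighed against each other.
Ge > Cs: relative to Cs, both the across-period and down-group shifts push Ge's first ionization energy up.
I > Ge: the two effects oppose for this pair; the across-period effect wins (1008 vs 762 kJ/mol).
O > I: the two effects oppose for this pair; the down-group effect wins (1314 vs 1008 kJ/mol).
N > O: this pair runs against the simple trend — see the exception note.
Ar > N: period and group pull opposite ways; the across-period shift dominates (1521 vs 1402 kJ/mol).
Note the exception: N has a higher first ionization energy than O, contrary to the simple trend — pairing an electron in O's 2p⁴ costs repulsion energy, so O ionizes more easily than half-filled N (2p³).
For reference (kJ/mol): N 1402, O 1314, Ar 1521, Ge 762, I 1008, Cs 376.
So from highest to lowest: Ar > N > O > I > Ge > Cs.

Ar > N > O > I > Ge > Cs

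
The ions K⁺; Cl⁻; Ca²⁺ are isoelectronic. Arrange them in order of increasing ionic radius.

Ca²⁺ < K⁺ < Cl⁻

All of these have 18 electrons, so size is governed by nuclear charge alone: the more protons, the stronger the pull on the same electron cloud, and the smaller the ion.
Nuclear charges: Ca²⁺ (Z=20), K⁺ (Z=19), Cl⁻ (Z=17).
Smallest to largest: Ca²⁺ < K⁺ < Cl⁻.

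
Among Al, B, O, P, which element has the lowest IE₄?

The fourth ionization energy removes an electron from the +3 ion. For each element: Al³⁺ is the bare [Ne] core; B³⁺ is the bare [He] core; O³⁺ still has 3 valence electrons; P³⁺ still has 2 valence electrons.
Core electrons are held far more tightly than valence electrons, so Al and B top the IE_4 order.
Valence configurations: O³⁺ [He]2s²2p¹, P³⁺ [Ne]3s².
The numbers (kJ/mol): Al 11577, B 25026, O 7469, P 4964.
So the fourth ionization energies run P < O < Al < B.

P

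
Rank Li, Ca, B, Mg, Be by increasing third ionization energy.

B, Ca, Mg, Li, Be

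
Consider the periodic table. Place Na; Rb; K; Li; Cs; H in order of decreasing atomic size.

Cs > Rb > K > Na > Li > H

Atomic radius shrinks across a period as nuclear charge pulls the same shell inward, and grows down a group as new shells are added.
All are in group 1, so atomic radius increases down the group.
So from largest to smallest: Cs > Rb > K > Na > Li > H.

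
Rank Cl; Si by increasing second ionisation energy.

Si, Cl

Consider each +1 ion: Cl⁺ still has 6 valence electrons; Si⁺ still has 3 valence electrons.
All are still removing valence electrons, so compare the +1 ions as you would atoms: IE_2 generally rises across a period (higher Z_eff) and falls down a group (larger shell), subject to the usual subshell exceptions.
Valence configurations: Cl⁺ [Ne]3s²3p⁴, Si⁺ [Ne]3s²3p¹.
The numbers (kJ/mol): Cl 2298, Si 1577.
So the second ionization energies run Si < Cl.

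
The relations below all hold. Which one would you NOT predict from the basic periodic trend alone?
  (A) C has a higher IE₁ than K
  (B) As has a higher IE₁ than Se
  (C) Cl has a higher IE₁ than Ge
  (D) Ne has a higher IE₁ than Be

The general trend: IE₁ increases across a period and decreases down a group.
(A) C (period 2, group 14) vs K (period 4, group 1): the stated order agrees with the simple trend.
(B) As (period 4, group 15) vs Se (period 4, group 16): the stated order contradicts the simple trend.
(C) Cl (period 3, group 17) vs Ge (period 4, group 14): the stated order agrees with the simple trend.
(D) Ne (period 2, group 18) vs Be (period 2, group 2): the stated order agrees with the simple trend.
The exception is (B): Se (4p⁴) ionizes more easily than half-filled As (4p³).

(B)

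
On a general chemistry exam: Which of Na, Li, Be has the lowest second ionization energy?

Be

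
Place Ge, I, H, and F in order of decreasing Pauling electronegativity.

H is in period 1, group 1; F is in period 2, group 17; Ge is in period 4, group 14; I is in period 5, group 17.
Atoms toward the upper right of the periodic table pull bonding electrons most strongly.
Neither a single period nor a single group — weigh both effects.
H > Ge: the two effects oppose for this pair; the down-group effect wins (2.20 vs 2.01).
I > H: period and group pull opposite ways; the across-period shift dominates (2.66 vs 2.20).
F > I: they share group 17; the group trend gives F the larger value.
Approximate values (Pauling): H 2.20, F 3.98, Ge 2.01, I 2.66.
So from highest to lowest: F > I > H > Ge.

F, I, H, Ge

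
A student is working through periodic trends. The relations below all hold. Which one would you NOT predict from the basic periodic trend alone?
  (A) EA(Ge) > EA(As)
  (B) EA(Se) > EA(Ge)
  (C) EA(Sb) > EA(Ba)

The general trend: electron affinity increases across a period and decreases down a group.
(A) Ge (period 4, group 14) vs As (period 4, group 15): the stated order contradicts the simple trend.
(B) Se (period 4, group 16) vs Ge (period 4, group 14): the stated order agrees with the simple trend.
(C) Sb (period 5, group 15) vs Ba (period 6, group 2): the stated order agrees with the simple trend.
The exception is (A): adding an electron to As's half-filled 4p³ is unfavourable, so Ge (4p²) has the more exothermic EA.

(A)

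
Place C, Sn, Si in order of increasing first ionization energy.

Sn, Si, C

C is in period 2, group 14; Si is in period 3, group 14; Sn is in period 5, group 14.
Removing the outermost electron gets harder across a period and easier down a group.
All are in group 14, so first ionization energy increases up the group.
So from lowest to highest: Sn < Si < C.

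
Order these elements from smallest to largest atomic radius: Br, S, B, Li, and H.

H < B < S < Br < Li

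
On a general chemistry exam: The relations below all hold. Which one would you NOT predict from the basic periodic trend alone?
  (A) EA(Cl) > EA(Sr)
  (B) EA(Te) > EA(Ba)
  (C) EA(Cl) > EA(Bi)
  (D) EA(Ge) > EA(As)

(D)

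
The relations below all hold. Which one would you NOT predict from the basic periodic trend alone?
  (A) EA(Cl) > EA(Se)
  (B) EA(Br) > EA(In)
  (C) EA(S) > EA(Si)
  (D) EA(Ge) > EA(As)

The general trend: electron affinity increases across a period and decreases down a group.
(A) Cl (period 3, group 17) vs Se (period 4, group 16): the stated order agrees with the simple trend.
(B) Br (period 4, group 17) vs In (period 5, group 13): the stated order agrees with the simple trend.
(C) S (period 3, group 16) vs Si (period 3, group 14): the stated order agrees with the simple trend.
(D) Ge (period 4, group 14) vs As (period 4, group 15): the stated order contradicts the simple trend.
The exception is (D): adding an electron to As's half-filled 4p³ is unfavourable, so Ge (4p²) has the more exothermic EA.

(D)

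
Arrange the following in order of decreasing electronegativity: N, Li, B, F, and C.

Li is in period 2, group 1; B is in period 2, group 13; C is in period 2, group 14; N is in period 2, group 15; F is in period 2, group 17.
Smaller atoms with higher effective nuclear charge are more electronegative.
All lie in period 2, so electronegativity increases left to right.
So from highest to lowest: F > N > C > B > Li.

F, N, C, B, Li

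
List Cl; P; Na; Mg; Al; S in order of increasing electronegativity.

Na, Mg, Al, P, S, Cl

Na is in period 3, group 1; Mg is in period 3, group 2; Al is in period 3, group 13; P is in period 3, group 15; S is in period 3, group 16; Cl is in period 3, group 17.
EN rises left→right (higher Z_eff, smaller atoms) and falls top→bottom (larger, more shielded atoms).
All lie in period 3, so electronegativity increases left to right.
So from lowest to highest: Na < Mg < Al < P < S < Cl.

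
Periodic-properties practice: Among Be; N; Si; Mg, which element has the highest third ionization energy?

The third ionization energy removes an electron from the +2 ion. For each element: Be²⁺ is the bare [He] core; N²⁺ still has 3 valence electrons; Si²⁺ still has 2 valence electrons; Mg²⁺ is the bare [Ne] core.
Pulling an electron out of a noble-gas core costs far more than removing a remaining valence electron, so Mg and Be sit at the high end of IE_3.
Valence configurations: N²⁺ [He]2s²2p¹, Si²⁺ [Ne]3s².
Approximate IE_3 values (kJ/mol): Be 14849, N 4578, Si 3232, Mg 7733.
So the third ionization energies run Si < N < Mg < Be.

Be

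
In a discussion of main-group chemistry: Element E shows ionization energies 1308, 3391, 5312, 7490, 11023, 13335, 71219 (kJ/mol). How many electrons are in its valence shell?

6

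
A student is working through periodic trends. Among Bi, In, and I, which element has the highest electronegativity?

I

Electronegativity increases across a period and decreases down a group, tracking effective nuclear charge and atomic size.
Neither a single period nor a single group — weigh both effects.
Bi > In: the two effects oppose for this pair; the across-period effect wins (2.02 vs 1.78).
I > Bi: relative to Bi, both the across-period and down-group shifts push I's electronegativity up.
For reference (Pauling): In 1.78, I 2.66, Bi 2.02.
The highest electronegativity among these belongs to I.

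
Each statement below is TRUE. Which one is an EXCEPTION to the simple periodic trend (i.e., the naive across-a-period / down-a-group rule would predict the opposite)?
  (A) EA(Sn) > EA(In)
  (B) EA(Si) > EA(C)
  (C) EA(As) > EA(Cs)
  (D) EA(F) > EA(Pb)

(B)

The general trend: electron affinity increases across a period and decreases down a group.
(A) Sn (period 5, group 14) vs In (period 5, group 13): the stated order agrees with the simple trend.
(B) Si (period 3, group 14) vs C (period 2, group 14): the stated order contradicts the simple trend.
(C) As (period 4, group 15) vs Cs (period 6, group 1): the stated order agrees with the simple trend.
(D) F (period 2, group 17) vs Pb (period 6, group 14): the stated order agrees with the simple trend.
The exception is (B): Si's larger, more diffuse 3p orbitals accept an added electron slightly more readily than C's compact 2p.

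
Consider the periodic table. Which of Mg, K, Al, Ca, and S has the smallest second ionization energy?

Consider each +1 ion: Mg⁺ still has 1 valence electron; K⁺ is the bare [Ar] core; Al⁺ still has 2 valence electrons; Ca⁺ still has 1 valence electron; S⁺ still has 5 valence electrons.
Pulling an electron out of a noble-gas core costs far more than removing a remaining valence electron, so K sits at the high end of IE_2.
Valence configurations: Mg⁺ [Ne]3s¹, Al⁺ [Ne]3s², Ca⁺ [Ar]4s¹, S⁺ [Ne]3s²3p³.
Tabulated IE_2 (kJ/mol): Mg 1451, K 3052, Al 1817, Ca 1145, S 2252.
Putting it together, IE_2: Ca < Mg < Al < S < K.

Ca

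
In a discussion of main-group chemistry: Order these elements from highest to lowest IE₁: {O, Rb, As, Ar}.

Ar > O > As > Rb

IE₁ increases left→right with effective nuclear charge and decreases top→bottom as the valence shell moves farther out.
Here both period and group differ, so the two effects have to be weighed against each other.
As > Rb: relative to Rb, both the across-period and down-group shifts push As's first ionization energy up.
O > As: relative to As, both the across-period and down-group shifts push O's first ionization energy up.
Ar > O: period and group pull opposite ways; the across-period shift dominates (1521 vs 1314 kJ/mol).
For reference (kJ/mol): O 1314, Ar 1521, As 947, Rb 403.
So from highest to lowest: Ar > O > As > Rb.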